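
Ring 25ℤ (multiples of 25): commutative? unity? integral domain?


25ℤ is a commutative ring under +,× but has no multiplicative identity (1 ∉ 25ℤ); it has no zero divisors, but without unity it is not an integral domain
Commutative: Yes
Integral domain: No
Has unity: No

25ℤ (multiples of 25): Commutative=Yes, Unity=No


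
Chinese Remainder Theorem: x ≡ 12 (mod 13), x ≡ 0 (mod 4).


m₁ = 13, m₂ = 4, gcd = 1, so CRT applies. M = m₁·m₂ = 52
Let M₁ = M/m₁ = 4, M₂ = M/m₂ = 13
Find y₁ ≡ M₁⁻¹ (mod m₁): 4⁻¹ ≡ 10 (mod 13)
Find y₂ ≡ M₂⁻¹ (mod m₂): 13⁻¹ ≡ 1 (mod 4)
x = a₁·M₁·y₁ + a₂·M₂·y₂ = 12·4·10 + 0·13·1 = 480
Reduce mod 52: x ≡ 12
Check: 12 mod 13 = 12 ✓, 12 mod 4 = 0 ✓

x ≡ 12 (mod 52)


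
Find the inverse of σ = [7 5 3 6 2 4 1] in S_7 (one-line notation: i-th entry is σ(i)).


To find σ⁻¹, swap domain and range:
σ(1) = 7 → σ⁻¹(7) = 1
σ(2) = 5 → σ⁻¹(5) = 2
σ(3) = 3 → σ⁻¹(3) = 3
σ(4) = 6 → σ⁻¹(6) = 4
σ(5) = 2 → σ⁻¹(2) = 5
σ(6) = 4 → σ⁻¹(4) = 6
σ(7) = 1 → σ⁻¹(1) = 7

σ⁻¹ = [7 5 3 6 2 4 1]


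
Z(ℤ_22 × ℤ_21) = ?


Z(G) = {g ∈ G | gx = xg for all x ∈ G}
Direct product of abelian groups is abelian, so Z(G) = G

Z(ℤ_22 × ℤ_21) = ℤ_22 × ℤ_21


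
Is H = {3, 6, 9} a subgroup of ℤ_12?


Subgroup test for H = {3, 6, 9} in (ℤ_12, +):
(1) 0 ∈ H? No
(2) Closure: for all a,b ∈ H, (a+b) mod 12 ∈ H? No  [counterexample: 3 + 9 = 0 ∉ H]
(3) Inverses: for all a ∈ H, -a mod 12 ∈ H? Yes

No, H is not a subgroup of ℤ_12


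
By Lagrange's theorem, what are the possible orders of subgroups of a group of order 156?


Lagrange's theorem: |H| divides |G|
|G| = 156
Divisors of 156: 1, 2, 3, 4, 6, 12, 13, 26, 39, 52, 78, 156

Possible subgroup orders: {1, 2, 3, 4, 6, 12, 13, 26, 39, 52, 78, 156}


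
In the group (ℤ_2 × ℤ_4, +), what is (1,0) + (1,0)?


Operation: componentwise addition mod (2, 4)
(1,0) + (1,0) = ((a₁+b₁) mod 2, (a₂+b₂) mod 4) with a = (1,0), b = (1,0)

(1,0) + (1,0) = (0,0)


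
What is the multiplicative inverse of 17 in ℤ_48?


Use the extended Euclidean algorithm to write 1 = 17·s + 48·t; then s mod 48 is the inverse.
Euclidean algorithm:
  17 = 0·48 + 17
  48 = 2·17 + 14
  17 = 1·14 + 3
  14 = 4·3 + 2
  3 = 1·2 + 1
  2 = 2·1 + 0
gcd(17,48) = 1
Back-substitution gives: 17·(17) + 48·(-6) = 1
So 17⁻¹ ≡ 17 ≡ 17 (mod 48)
Check: 17 × 17 = 289 ≡ 1 (mod 48) ✓

17⁻¹ ≡ 17 (mod 48)


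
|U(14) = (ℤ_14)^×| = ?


U(n) is the group of units mod n; |U(n)| = φ(n)
|U(14)| = φ(14) = 6

|U(14) = (ℤ_14)^×| = 6


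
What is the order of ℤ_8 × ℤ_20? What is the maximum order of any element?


|ℤ_8 × ℤ_20| = 8 × 20 = 160
Max element order = lcm(8,20) = 40
Cyclic? No (gcd=4)

|ℤ_8×ℤ_20| = 160, max element order = 40


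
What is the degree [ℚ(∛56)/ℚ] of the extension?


∛56 has minimal polynomial x³ - 56 (irreducible over ℚ since 56 is not a perfect cube)

[ℚ(∛56)/ℚ] = 3


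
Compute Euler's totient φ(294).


Factor n: 294 = 2 × 3 × 7^2
φ(n) = n · ∏(1 - 1/p) over distinct primes p | n
φ(294) = 294 · (1 - 1/2) · (1 - 1/3) · (1 - 1/7) = 84

φ(294) = 84


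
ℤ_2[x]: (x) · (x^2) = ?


Expand and collect like terms; reduce coefficients mod 2:
x^0: 0·0 = 0 ≡ 0 (mod 2)
x^1: 0·0 + 1·0 = 0 ≡ 0 (mod 2)
x^2: 0·1 + 1·0 = 0 ≡ 0 (mod 2)
x^3: 1·1 = 1 ≡ 1 (mod 2)
Result: x^3

f · g = x^3


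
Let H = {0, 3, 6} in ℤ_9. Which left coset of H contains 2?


2 + H = {2 + h (mod 9) : h ∈ H}
2+0=2, 2+3=5, 2+6=8

2 + H = {2, 5, 8}


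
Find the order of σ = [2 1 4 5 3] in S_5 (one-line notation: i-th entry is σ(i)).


Cycle decomposition: (1 2) (3 4 5)
Cycle lengths: 2, 3
Order = lcm(2, 3) = 6

ord(σ) = 6


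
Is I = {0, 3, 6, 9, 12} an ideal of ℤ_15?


Check ideal conditions for I = {0, 3, 6, 9, 12} in ℤ_15:
(1) I is an additive subgroup? Yes
(2) For r ∈ ℤ_15 and a ∈ I: r·a ∈ I? Yes

Yes, I is an ideal of ℤ_15


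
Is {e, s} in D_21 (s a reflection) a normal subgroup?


H = {e, s} in D_21 (s a reflection)
r·s·r⁻¹ = sr⁻² ≠ s for n ≥ 3, so {e, s} is not closed under conjugation

No, not a normal subgroup


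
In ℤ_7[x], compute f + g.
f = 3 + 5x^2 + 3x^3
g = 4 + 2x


Add coefficients mod 7:
x^0: 3 + 4 = 0 (mod 7)
x^1: 0 + 2 = 2 (mod 7)
x^2: 5 + 0 = 5 (mod 7)
x^3: 3 + 0 = 3 (mod 7)
Result: 2x + 5x^2 + 3x^3

f + g = 2x + 5x^2 + 3x^3


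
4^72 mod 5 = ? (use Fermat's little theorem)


Fermat's little theorem: if p is prime and gcd(a,p)=1, then a^(p-1) ≡ 1 (mod p)
p = 5 is prime, gcd(4,5) = 1
Reduce exponent: 72 mod 4 = 0
So 4^72 ≡ 4^0 (mod 5)
4^0 = 1

4^72 ≡ 1 (mod 5)


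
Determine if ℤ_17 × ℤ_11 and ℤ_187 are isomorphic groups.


Comparing ℤ_17 × ℤ_11 and ℤ_187:
gcd(17,11) = 1, so ℤ_17 × ℤ_11 ≅ ℤ_187 (CRT)

Yes, ℤ_17 × ℤ_11 ≅ ℤ_187


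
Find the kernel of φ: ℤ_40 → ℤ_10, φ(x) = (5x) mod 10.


Kernel = preimage of identity
ker(φ) = {x ∈ ℤ_40 : 5x ≡ 0 (mod 10)}. Since 10 | 40, φ is well-defined. The kernel is the cyclic subgroup ⟨2⟩ of ℤ_40 (order 20), i.e. {0, 2, 4, 6, 8, 10, 12, 14, 16, 18, 20, 22, 24, 26, 28, 30, 32, 34, 36, 38}

ker(φ) = {0, 2, 4, 6, 8, 10, 12, 14, 16, 18, 20, 22, 24, 26, 28, 30, 32, 34, 36, 38}


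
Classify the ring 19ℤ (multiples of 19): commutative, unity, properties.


19ℤ is a commutative ring under +,× but has no multiplicative identity (1 ∉ 19ℤ); it has no zero divisors, but without unity it is not an integral domain
Commutative: Yes
Integral domain: No
Has unity: No

19ℤ (multiples of 19): Commutative=Yes, Unity=No


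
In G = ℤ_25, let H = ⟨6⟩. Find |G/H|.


|⟨6⟩| = n / gcd(6, 25) = 25 / 1 = 25
H is normal (ℤ_25 is abelian).
|G/H| = |G| / |H| = 25 / 25 = 1

|G/H| = 1


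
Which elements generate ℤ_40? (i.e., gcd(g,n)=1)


g generates ℤ_n iff gcd(g,n) = 1
Prime factors of 40: 2, 5
Generators are g ∈ {1,...,39} not divisible by any of these primes.
Generators: {1, 3, 7, 9, 11, 13, 17, 19, 21, 23, 27, 29, 31, 33, 37, 39}
Number of generators = φ(40) = 16

Generators of ℤ_40 = {1, 3, 7, 9, 11, 13, 17, 19, 21, 23, 27, 29, 31, 33, 37, 39}


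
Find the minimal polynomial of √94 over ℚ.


√94 satisfies x² - 94 = 0, irreducible over ℚ since 94 is squarefree

Minimal polynomial: x² - 94


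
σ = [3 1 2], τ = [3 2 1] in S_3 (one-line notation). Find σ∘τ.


σ∘τ: apply τ first, then σ
1 →τ 3 →σ 2
2 →τ 2 →σ 1
3 →τ 1 →σ 3

σ∘τ = [2 1 3]


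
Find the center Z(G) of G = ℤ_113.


Z(G) = {g ∈ G | gx = xg for all x ∈ G}
ℤ_113 is abelian, so Z(G) = G

Z(ℤ_113) = ℤ_113


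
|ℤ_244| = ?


ℤ_n has n elements.

|ℤ_244| = 244


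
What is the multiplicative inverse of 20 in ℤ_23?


Use the extended Euclidean algorithm to write 1 = 20·s + 23·t; then s mod 23 is the inverse.
Euclidean algorithm:
  20 = 0·23 + 20
  23 = 1·20 + 3
  20 = 6·3 + 2
  3 = 1·2 + 1
  2 = 2·1 + 0
gcd(20,23) = 1
Back-substitution gives: 20·(-8) + 23·(7) = 1
So 20⁻¹ ≡ -8 ≡ 15 (mod 23)
Check: 20 × 15 = 300 ≡ 1 (mod 23) ✓

20⁻¹ ≡ 15 (mod 23)


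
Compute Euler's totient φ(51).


Factor n: 51 = 3 × 17
φ(n) = n · ∏(1 - 1/p) over distinct primes p | n
φ(51) = 51 · (1 - 1/3) · (1 - 1/17) = 32

φ(51) = 32


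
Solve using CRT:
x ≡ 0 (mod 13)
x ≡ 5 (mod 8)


m₁ = 13, m₂ = 8, gcd = 1, so CRT applies. M = m₁·m₂ = 104
Let M₁ = M/m₁ = 8, M₂ = M/m₂ = 13
Find y₁ ≡ M₁⁻¹ (mod m₁): 8⁻¹ ≡ 5 (mod 13)
Find y₂ ≡ M₂⁻¹ (mod m₂): 13⁻¹ ≡ 5 (mod 8)
x = a₁·M₁·y₁ + a₂·M₂·y₂ = 0·8·5 + 5·13·5 = 325
Reduce mod 104: x ≡ 13
Check: 13 mod 13 = 0 ✓, 13 mod 8 = 5 ✓

x ≡ 13 (mod 104)


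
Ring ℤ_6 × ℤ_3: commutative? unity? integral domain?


Direct product ring; commutative with unity (1,1); but (1,0)·(0,1) = (0,0) gives zero divisors, so not an integral domain
Commutative: Yes
Integral domain: No
Has unity: Yes

ℤ_6 × ℤ_3: Commutative=Yes, Unity=Yes


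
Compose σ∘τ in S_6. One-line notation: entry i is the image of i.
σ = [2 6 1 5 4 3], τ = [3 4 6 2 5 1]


σ∘τ: apply τ first, then σ
1 →τ 3 →σ 1
2 →τ 4 →σ 5
3 →τ 6 →σ 3
4 →τ 2 →σ 6
5 →τ 5 →σ 4
6 →τ 1 →σ 2

σ∘τ = [1 5 3 6 4 2]


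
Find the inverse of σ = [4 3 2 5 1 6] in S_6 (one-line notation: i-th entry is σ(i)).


To find σ⁻¹, swap domain and range:
σ(1) = 4 → σ⁻¹(4) = 1
σ(2) = 3 → σ⁻¹(3) = 2
σ(3) = 2 → σ⁻¹(2) = 3
σ(4) = 5 → σ⁻¹(5) = 4
σ(5) = 1 → σ⁻¹(1) = 5
σ(6) = 6 → σ⁻¹(6) = 6

σ⁻¹ = [5 3 2 1 4 6]


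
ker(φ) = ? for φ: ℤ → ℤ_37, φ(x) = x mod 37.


Kernel = preimage of identity
ker(φ) = {x ∈ ℤ : x ≡ 0 (mod 37)} = 37ℤ = {0, ±37, ±74, ...}

ker(φ) = 37ℤ


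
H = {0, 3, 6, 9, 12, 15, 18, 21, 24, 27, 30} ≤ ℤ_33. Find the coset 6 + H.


6 + H = {6 + h (mod 33) : h ∈ H}
6+0=6, 6+3=9, 6+6=12, 6+9=15, 6+12=18, 6+15=21, 6+18=24, 6+21=27, 6+24=30, 6+27=0, 6+30=3
6 + H = {0, 3, 6, 9, 12, 15, 18, 21, 24, 27, 30} = 0 + H

6 + H = {0, 3, 6, 9, 12, 15, 18, 21, 24, 27, 30}


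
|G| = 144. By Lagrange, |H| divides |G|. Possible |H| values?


Lagrange's theorem: |H| divides |G|
|G| = 144
Divisors of 144: 1, 2, 3, 4, 6, 8, 9, 12, 16, 18, 24, 36, 48, 72, 144

Possible subgroup orders: {1, 2, 3, 4, 6, 8, 9, 12, 16, 18, 24, 36, 48, 72, 144}


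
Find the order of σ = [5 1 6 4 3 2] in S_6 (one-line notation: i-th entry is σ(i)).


Cycle decomposition: (1 5 3 6 2)
Cycle lengths: 5
Order = lcm(5) = 5

ord(σ) = 5


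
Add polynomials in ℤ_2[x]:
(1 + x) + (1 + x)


Add coefficients mod 2:
x^0: 1 + 1 = 0 (mod 2)
x^1: 1 + 1 = 0 (mod 2)
Result: 0

f + g = 0


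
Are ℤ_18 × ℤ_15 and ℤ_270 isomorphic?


Comparing ℤ_18 × ℤ_15 and ℤ_270:
gcd(18,15) = 3 ≠ 1. Max element order in ℤ_18×ℤ_15 is lcm(18,15) = 90 < 270, so it has no element of order 270

No, ℤ_18 × ℤ_15 ≇ ℤ_270


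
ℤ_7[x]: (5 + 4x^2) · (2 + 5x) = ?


Expand and collect like terms; reduce coefficients mod 7:
x^0: 5·2 = 10 ≡ 3 (mod 7)
x^1: 5·5 + 0·2 = 25 ≡ 4 (mod 7)
x^2: 0·5 + 4·2 = 8 ≡ 1 (mod 7)
x^3: 4·5 = 20 ≡ 6 (mod 7)
Result: 3 + 4x + x^2 + 6x^3

f · g = 3 + 4x + x^2 + 6x^3


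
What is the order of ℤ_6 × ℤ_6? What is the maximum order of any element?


|ℤ_6 × ℤ_6| = 6 × 6 = 36
Max element order = lcm(6,6) = 6
Cyclic? No (gcd=6)

|ℤ_6×ℤ_6| = 36, max element order = 6


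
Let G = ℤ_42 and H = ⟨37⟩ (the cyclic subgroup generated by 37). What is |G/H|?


|⟨37⟩| = n / gcd(37, 42) = 42 / 1 = 42
H is normal (ℤ_42 is abelian).
|G/H| = |G| / |H| = 42 / 42 = 1

|G/H| = 1


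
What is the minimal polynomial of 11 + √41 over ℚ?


Let α = 11 + √41. Then α - 11 = √41, so (α - 11)² = 41, giving α² - 22α + 80 = 0. Degree 2 and α ∉ ℚ, so this is the minimal polynomial.

Minimal polynomial: x² - 22x + 80


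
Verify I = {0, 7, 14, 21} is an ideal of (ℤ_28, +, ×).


Check ideal conditions for I = {0, 7, 14, 21} in ℤ_28:
(1) I is an additive subgroup? Yes
(2) For r ∈ ℤ_28 and a ∈ I: r·a ∈ I? Yes

Yes, I is an ideal of ℤ_28


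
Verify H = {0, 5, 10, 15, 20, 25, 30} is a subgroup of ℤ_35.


Subgroup test for H = {0, 5, 10, 15, 20, 25, 30} in (ℤ_35, +):
(1) 0 ∈ H? Yes
(2) Closure: for all a,b ∈ H, (a+b) mod 35 ∈ H? Yes
(3) Inverses: for all a ∈ H, -a mod 35 ∈ H? Yes

Yes, H is a subgroup of ℤ_35


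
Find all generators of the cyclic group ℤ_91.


g generates ℤ_n iff gcd(g,n) = 1
Prime factors of 91: 7, 13
Generators are g ∈ {1,...,90} not divisible by any of these primes.
Generators: {1, 2, 3, 4, 5, 6, 8, 9, 10, 11, 12, 15, 16, 17, 18, 19, 20, 22, 23, 24, 25, 27, 29, 30, 31, 32, 33, 34, 36, 37, 38, 40, 41, 43, 44, 45, 46, 47, 48, 50, 51, 53, 54, 55, 57, 58, 59, 60, 61, 62, 64, 66, 67, 68, 69, 71, 72, 73, 74, 75, 76, 79, 80, 81, 82, 83, 85, 86, 87, 88, 89, 90}
Number of generators = φ(91) = 72

Generators of ℤ_91 = {1, 2, 3, 4, 5, 6, 8, 9, 10, 11, 12, 15, 16, 17, 18, 19, 20, 22, 23, 24, 25, 27, 29, 30, 31, 32, 33, 34, 36, 37, 38, 40, 41, 43, 44, 45, 46, 47, 48, 50, 51, 53, 54, 55, 57, 58, 59, 60, 61, 62, 64, 66, 67, 68, 69, 71, 72, 73, 74, 75, 76, 79, 80, 81, 82, 83, 85, 86, 87, 88, 89, 90}


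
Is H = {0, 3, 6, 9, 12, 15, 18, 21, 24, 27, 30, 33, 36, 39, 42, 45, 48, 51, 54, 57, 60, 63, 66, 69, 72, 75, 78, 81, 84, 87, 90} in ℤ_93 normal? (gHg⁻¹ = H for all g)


H = {0, 3, 6, 9, 12, 15, 18, 21, 24, 27, 30, 33, 36, 39, 42, 45, 48, 51, 54, 57, 60, 63, 66, 69, 72, 75, 78, 81, 84, 87, 90} in ℤ_93
ℤ_93 is abelian; every subgroup of an abelian group is normal

Yes, normal subgroup


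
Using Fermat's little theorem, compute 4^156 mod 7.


Fermat's little theorem: if p is prime and gcd(a,p)=1, then a^(p-1) ≡ 1 (mod p)
p = 7 is prime, gcd(4,7) = 1
Reduce exponent: 156 mod 6 = 0
So 4^156 ≡ 4^0 (mod 7)
4^0 = 1

4^156 ≡ 1 (mod 7)


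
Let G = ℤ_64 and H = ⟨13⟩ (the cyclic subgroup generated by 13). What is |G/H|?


|⟨13⟩| = n / gcd(13, 64) = 64 / 1 = 64
H is normal (ℤ_64 is abelian).
|G/H| = |G| / |H| = 64 / 64 = 1

|G/H| = 1


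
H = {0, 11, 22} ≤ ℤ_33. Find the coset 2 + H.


2 + H = {2 + h (mod 33) : h ∈ H}
2+0=2, 2+11=13, 2+22=24

2 + H = {2, 13, 24}


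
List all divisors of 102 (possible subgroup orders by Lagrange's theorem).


Lagrange's theorem: |H| divides |G|
|G| = 102
Divisors of 102: 1, 2, 3, 6, 17, 34, 51, 102

Possible subgroup orders: {1, 2, 3, 6, 17, 34, 51, 102}


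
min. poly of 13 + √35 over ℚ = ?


Let α = 13 + √35. Then α - 13 = √35, so (α - 13)² = 35, giving α² - 26α + 134 = 0. Degree 2 and α ∉ ℚ, so this is the minimal polynomial.

Minimal polynomial: x² - 26x + 134


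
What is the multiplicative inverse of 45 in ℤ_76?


Use the extended Euclidean algorithm to write 1 = 45·s + 76·t; then s mod 76 is the inverse.
Euclidean algorithm:
  45 = 0·76 + 45
  76 = 1·45 + 31
  45 = 1·31 + 14
  31 = 2·14 + 3
  14 = 4·3 + 2
  3 = 1·2 + 1
  2 = 2·1 + 0
gcd(45,76) = 1
Back-substitution gives: 45·(-27) + 76·(16) = 1
So 45⁻¹ ≡ -27 ≡ 49 (mod 76)
Check: 45 × 49 = 2205 ≡ 1 (mod 76) ✓

45⁻¹ ≡ 49 (mod 76)


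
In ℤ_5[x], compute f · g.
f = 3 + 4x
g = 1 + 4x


Expand and collect like terms; reduce coefficients mod 5:
x^0: 3·1 = 3 ≡ 3 (mod 5)
x^1: 3·4 + 4·1 = 16 ≡ 1 (mod 5)
x^2: 4·4 = 16 ≡ 1 (mod 5)
Result: 3 + x + x^2

f · g = 3 + x + x^2


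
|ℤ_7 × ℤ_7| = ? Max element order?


|ℤ_7 × ℤ_7| = 7 × 7 = 49
Max element order = lcm(7,7) = 7
Cyclic? No (gcd=7)

|ℤ_7×ℤ_7| = 49, max element order = 7


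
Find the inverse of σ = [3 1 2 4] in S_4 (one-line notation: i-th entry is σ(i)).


To find σ⁻¹, swap domain and range:
σ(1) = 3 → σ⁻¹(3) = 1
σ(2) = 1 → σ⁻¹(1) = 2
σ(3) = 2 → σ⁻¹(2) = 3
σ(4) = 4 → σ⁻¹(4) = 4

σ⁻¹ = [2 3 1 4]


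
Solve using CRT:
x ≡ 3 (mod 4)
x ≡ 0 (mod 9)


m₁ = 4, m₂ = 9, gcd = 1, so CRT applies. M = m₁·m₂ = 36
Let M₁ = M/m₁ = 9, M₂ = M/m₂ = 4
Find y₁ ≡ M₁⁻¹ (mod m₁): 9⁻¹ ≡ 1 (mod 4)
Find y₂ ≡ M₂⁻¹ (mod m₂): 4⁻¹ ≡ 7 (mod 9)
x = a₁·M₁·y₁ + a₂·M₂·y₂ = 3·9·1 + 0·4·7 = 27
Reduce mod 36: x ≡ 27
Check: 27 mod 4 = 3 ✓, 27 mod 9 = 0 ✓

x ≡ 27 (mod 36)


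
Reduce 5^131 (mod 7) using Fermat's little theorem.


Fermat's little theorem: if p is prime and gcd(a,p)=1, then a^(p-1) ≡ 1 (mod p)
p = 7 is prime, gcd(5,7) = 1
Reduce exponent: 131 mod 6 = 5
So 5^131 ≡ 5^5 (mod 7)
5^5 mod 7 = 3

5^131 ≡ 3 (mod 7)


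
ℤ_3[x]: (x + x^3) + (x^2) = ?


Add coefficients mod 3:
x^0: 0 + 0 = 0 (mod 3)
x^1: 1 + 0 = 1 (mod 3)
x^2: 0 + 1 = 1 (mod 3)
x^3: 1 + 0 = 1 (mod 3)
Result: x + x^2 + x^3

f + g = x + x^2 + x^3


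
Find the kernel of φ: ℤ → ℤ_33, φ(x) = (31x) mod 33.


Kernel = preimage of identity
ker(φ) = {x ∈ ℤ : 31x ≡ 0 (mod 33)}. gcd(31,33) = 1, so 31x ≡ 0 (mod 33) ⟺ x ≡ 0 (mod 33/1 = 33). Hence ker(φ) = 33ℤ

ker(φ) = 33ℤ


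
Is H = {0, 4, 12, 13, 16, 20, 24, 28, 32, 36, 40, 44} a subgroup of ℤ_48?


Subgroup test for H = {0, 4, 12, 13, 16, 20, 24, 28, 32, 36, 40, 44} in (ℤ_48, +):
(1) 0 ∈ H? Yes
(2) Closure: for all a,b ∈ H, (a+b) mod 48 ∈ H? No  [counterexample: 4 + 4 = 8 ∉ H]
(3) Inverses: for all a ∈ H, -a mod 48 ∈ H? No

No, H is not a subgroup of ℤ_48


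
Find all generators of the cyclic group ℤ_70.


g generates ℤ_n iff gcd(g,n) = 1
Prime factors of 70: 2, 5, 7
Generators are g ∈ {1,...,69} not divisible by any of these primes.
Generators: {1, 3, 9, 11, 13, 17, 19, 23, 27, 29, 31, 33, 37, 39, 41, 43, 47, 51, 53, 57, 59, 61, 67, 69}
Number of generators = φ(70) = 24

Generators of ℤ_70 = {1, 3, 9, 11, 13, 17, 19, 23, 27, 29, 31, 33, 37, 39, 41, 43, 47, 51, 53, 57, 59, 61, 67, 69}


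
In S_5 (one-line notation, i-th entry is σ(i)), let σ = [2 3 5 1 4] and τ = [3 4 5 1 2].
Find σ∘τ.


σ∘τ: apply τ first, then σ
1 →τ 3 →σ 5
2 →τ 4 →σ 1
3 →τ 5 →σ 4
4 →τ 1 →σ 2
5 →τ 2 →σ 3

σ∘τ = [5 1 4 2 3]


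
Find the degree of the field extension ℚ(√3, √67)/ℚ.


[ℚ(√3,√67):ℚ] = [ℚ(√3,√67):ℚ(√3)]·[ℚ(√3):ℚ] = 2·2 = 4

[ℚ(√3, √67)/ℚ] = 4


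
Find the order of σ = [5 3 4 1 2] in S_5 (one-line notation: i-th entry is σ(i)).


Cycle decomposition: (1 5 2 3 4)
Cycle lengths: 5
Order = lcm(5) = 5

ord(σ) = 5


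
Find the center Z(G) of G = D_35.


Z(G) = {g ∈ G | gx = xg for all x ∈ G}
For odd n, Z(D_n) = {e}: no nontrivial rotation commutes with all reflections

Z(D_35) = {e}


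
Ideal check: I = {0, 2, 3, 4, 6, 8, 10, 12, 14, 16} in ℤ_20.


Check ideal conditions for I = {0, 2, 3, 4, 6, 8, 10, 12, 14, 16} in ℤ_20:
(1) I is an additive subgroup? No
(2) For r ∈ ℤ_20 and a ∈ I: r·a ∈ I? No  [counterexample: r=3, a=3, r·a mod 20 = 9 ∉ I]

No, I is not an ideal of ℤ_20


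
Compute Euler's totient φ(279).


Factor n: 279 = 3^2 × 31
φ(n) = n · ∏(1 - 1/p) over distinct primes p | n
φ(279) = 279 · (1 - 1/3) · (1 - 1/31) = 180

φ(279) = 180


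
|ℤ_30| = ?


ℤ_n has n elements.

|ℤ_30| = 30


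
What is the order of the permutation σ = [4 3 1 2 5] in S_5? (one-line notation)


Cycle decomposition: (1 4 2 3)
Cycle lengths: 4
Order = lcm(4) = 4

ord(σ) = 4


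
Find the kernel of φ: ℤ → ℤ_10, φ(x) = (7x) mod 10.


Kernel = preimage of identity
ker(φ) = {x ∈ ℤ : 7x ≡ 0 (mod 10)}. gcd(7,10) = 1, so 7x ≡ 0 (mod 10) ⟺ x ≡ 0 (mod 10/1 = 10). Hence ker(φ) = 10ℤ

ker(φ) = 10ℤ


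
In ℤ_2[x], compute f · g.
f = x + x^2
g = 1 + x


Expand and collect like terms; reduce coefficients mod 2:
x^0: 0·1 = 0 ≡ 0 (mod 2)
x^1: 0·1 + 1·1 = 1 ≡ 1 (mod 2)
x^2: 1·1 + 1·1 = 2 ≡ 0 (mod 2)
x^3: 1·1 = 1 ≡ 1 (mod 2)
Result: x + x^3

f · g = x + x^3


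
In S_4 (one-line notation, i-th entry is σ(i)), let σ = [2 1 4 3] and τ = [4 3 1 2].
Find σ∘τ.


σ∘τ: apply τ first, then σ
1 →τ 4 →σ 3
2 →τ 3 →σ 4
3 →τ 1 →σ 2
4 →τ 2 →σ 1

σ∘τ = [3 4 2 1]


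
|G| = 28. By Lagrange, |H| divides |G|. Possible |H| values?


Lagrange's theorem: |H| divides |G|
|G| = 28
Divisors of 28: 1, 2, 4, 7, 14, 28

Possible subgroup orders: {1, 2, 4, 7, 14, 28}


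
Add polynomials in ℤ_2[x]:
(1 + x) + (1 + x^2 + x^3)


Add coefficients mod 2:
x^0: 1 + 1 = 0 (mod 2)
x^1: 1 + 0 = 1 (mod 2)
x^2: 0 + 1 = 1 (mod 2)
x^3: 0 + 1 = 1 (mod 2)
Result: x + x^2 + x^3

f + g = x + x^2 + x^3


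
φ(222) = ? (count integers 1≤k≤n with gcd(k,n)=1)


Factor n: 222 = 2 × 3 × 37
φ(n) = n · ∏(1 - 1/p) over distinct primes p | n
φ(222) = 222 · (1 - 1/2) · (1 - 1/3) · (1 - 1/37) = 72

φ(222) = 72


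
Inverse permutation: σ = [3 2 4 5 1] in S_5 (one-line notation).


To find σ⁻¹, swap domain and range:
σ(1) = 3 → σ⁻¹(3) = 1
σ(2) = 2 → σ⁻¹(2) = 2
σ(3) = 4 → σ⁻¹(4) = 3
σ(4) = 5 → σ⁻¹(5) = 4
σ(5) = 1 → σ⁻¹(1) = 5

σ⁻¹ = [5 2 1 3 4]


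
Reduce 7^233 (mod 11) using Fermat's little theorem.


Fermat's little theorem: if p is prime and gcd(a,p)=1, then a^(p-1) ≡ 1 (mod p)
p = 11 is prime, gcd(7,11) = 1
Reduce exponent: 233 mod 10 = 3
So 7^233 ≡ 7^3 (mod 11)
7^3 mod 11 = 2

7^233 ≡ 2 (mod 11)


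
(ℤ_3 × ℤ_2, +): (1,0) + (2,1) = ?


Operation: componentwise addition mod (3, 2)
(1,0) + (2,1) = ((a₁+b₁) mod 3, (a₂+b₂) mod 2) with a = (1,0), b = (2,1)

(1,0) + (2,1) = (0,1)


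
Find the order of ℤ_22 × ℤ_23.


|A × B| = |A| · |B|
|ℤ_22 × ℤ_23| = 22 × 23 = 506

|ℤ_22 × ℤ_23| = 506


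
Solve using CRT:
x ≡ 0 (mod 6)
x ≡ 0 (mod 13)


m₁ = 6, m₂ = 13, gcd = 1, so CRT applies. M = m₁·m₂ = 78
Let M₁ = M/m₁ = 13, M₂ = M/m₂ = 6
Find y₁ ≡ M₁⁻¹ (mod m₁): 13⁻¹ ≡ 1 (mod 6)
Find y₂ ≡ M₂⁻¹ (mod m₂): 6⁻¹ ≡ 11 (mod 13)
x = a₁·M₁·y₁ + a₂·M₂·y₂ = 0·13·1 + 0·6·11 = 0
Reduce mod 78: x ≡ 0
Check: 0 mod 6 = 0 ✓, 0 mod 13 = 0 ✓

x ≡ 0 (mod 78)


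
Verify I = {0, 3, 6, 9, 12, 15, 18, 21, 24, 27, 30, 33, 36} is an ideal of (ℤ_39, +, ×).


Check ideal conditions for I = {0, 3, 6, 9, 12, 15, 18, 21, 24, 27, 30, 33, 36} in ℤ_39:
(1) I is an additive subgroup? Yes
(2) For r ∈ ℤ_39 and a ∈ I: r·a ∈ I? Yes

Yes, I is an ideal of ℤ_39


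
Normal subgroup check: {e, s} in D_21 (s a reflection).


H = {e, s} in D_21 (s a reflection)
r·s·r⁻¹ = sr⁻² ≠ s for n ≥ 3, so {e, s} is not closed under conjugation

No, not a normal subgroup


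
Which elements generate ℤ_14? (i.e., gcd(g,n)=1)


g generates ℤ_n iff gcd(g,n) = 1
Checking each g ∈ {1,...,13}:
gcd(1,14) = 1
gcd(2,14) = 2
gcd(3,14) = 1
gcd(4,14) = 2
gcd(5,14) = 1
gcd(6,14) = 2
gcd(7,14) = 7
gcd(8,14) = 2
gcd(9,14) = 1
gcd(10,14) = 2
gcd(11,14) = 1
gcd(12,14) = 2
gcd(13,14) = 1
Generators: {1, 3, 5, 9, 11, 13}
Number of generators = φ(14) = 6

Generators of ℤ_14 = {1, 3, 5, 9, 11, 13}


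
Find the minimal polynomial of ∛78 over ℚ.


∛78 satisfies x³ - 78 = 0, irreducible over ℚ (no rational root; 78 is not a perfect cube)

Minimal polynomial: x³ - 78


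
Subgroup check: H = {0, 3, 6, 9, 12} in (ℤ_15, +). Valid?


Subgroup test for H = {0, 3, 6, 9, 12} in (ℤ_15, +):
(1) 0 ∈ H? Yes
(2) Closure: for all a,b ∈ H, (a+b) mod 15 ∈ H? Yes
(3) Inverses: for all a ∈ H, -a mod 15 ∈ H? Yes

Yes, H is a subgroup of ℤ_15


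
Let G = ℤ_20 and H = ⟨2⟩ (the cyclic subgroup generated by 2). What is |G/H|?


|⟨2⟩| = n / gcd(2, 20) = 20 / 2 = 10
H is normal (ℤ_20 is abelian).
|G/H| = |G| / |H| = 20 / 10 = 2

|G/H| = 2


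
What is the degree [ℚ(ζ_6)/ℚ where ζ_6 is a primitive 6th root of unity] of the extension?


[ℚ(ζ_n):ℚ] = deg Φ_n(x) = φ(n). Here φ(6) = 2

[ℚ(ζ_6)/ℚ where ζ_6 is a primitive 6th root of unity] = 2


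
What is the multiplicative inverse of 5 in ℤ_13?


Use the extended Euclidean algorithm to write 1 = 5·s + 13·t; then s mod 13 is the inverse.
Euclidean algorithm:
  5 = 0·13 + 5
  13 = 2·5 + 3
  5 = 1·3 + 2
  3 = 1·2 + 1
  2 = 2·1 + 0
gcd(5,13) = 1
Back-substitution gives: 5·(-5) + 13·(2) = 1
So 5⁻¹ ≡ -5 ≡ 8 (mod 13)
Check: 5 × 8 = 40 ≡ 1 (mod 13) ✓

5⁻¹ ≡ 8 (mod 13)


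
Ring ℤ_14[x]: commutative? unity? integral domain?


ℤ_14 has zero divisors (2·7 ≡ 0), and these lift to constant zero divisors in ℤ_14[x]; so not an integral domain
Commutative: Yes
Integral domain: No
Has unity: Yes

ℤ_14[x]: Commutative=Yes, Unity=Yes


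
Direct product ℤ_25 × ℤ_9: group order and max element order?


|ℤ_25 × ℤ_9| = 25 × 9 = 225
Max element order = lcm(25,9) = 225
Cyclic? Yes (gcd=1)

|ℤ_25×ℤ_9| = 225, max element order = 225


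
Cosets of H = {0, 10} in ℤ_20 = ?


H = {0, 10}, |H| = 2
Number of cosets = |G|/|H| = 20/2 = 10
0 + H = {0, 10}
1 + H = {1, 11}
2 + H = {2, 12}
3 + H = {3, 13}
4 + H = {4, 14}
5 + H = {5, 15}
6 + H = {6, 16}
7 + H = {7, 17}
8 + H = {8, 18}
9 + H = {9, 19}

Cosets: 0+H={0,10}; 1+H={1,11}; 2+H={2,12}; 3+H={3,13}; 4+H={4,14}; 5+H={5,15}; 6+H={6,16}; 7+H={7,17}; 8+H={8,18}; 9+H={9,19}


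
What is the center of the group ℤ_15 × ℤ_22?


Z(G) = {g ∈ G | gx = xg for all x ∈ G}
Direct product of abelian groups is abelian, so Z(G) = G

Z(ℤ_15 × ℤ_22) = ℤ_15 × ℤ_22


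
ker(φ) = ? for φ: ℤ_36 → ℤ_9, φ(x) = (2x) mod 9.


Kernel = preimage of identity
ker(φ) = {x ∈ ℤ_36 : 2x ≡ 0 (mod 9)}. Since 9 | 36, φ is well-defined. The kernel is the cyclic subgroup ⟨9⟩ of ℤ_36 (order 4), i.e. {0, 9, 18, 27}

ker(φ) = {0, 9, 18, 27}


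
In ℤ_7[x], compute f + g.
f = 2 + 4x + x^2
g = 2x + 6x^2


Add coefficients mod 7:
x^0: 2 + 0 = 2 (mod 7)
x^1: 4 + 2 = 6 (mod 7)
x^2: 1 + 6 = 0 (mod 7)
Result: 2 + 6x

f + g = 2 + 6x


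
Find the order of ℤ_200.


ℤ_n has n elements.

|ℤ_200| = 200


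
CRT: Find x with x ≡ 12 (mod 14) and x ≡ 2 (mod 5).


m₁ = 14, m₂ = 5, gcd = 1, so CRT applies. M = m₁·m₂ = 70
Let M₁ = M/m₁ = 5, M₂ = M/m₂ = 14
Find y₁ ≡ M₁⁻¹ (mod m₁): 5⁻¹ ≡ 3 (mod 14)
Find y₂ ≡ M₂⁻¹ (mod m₂): 14⁻¹ ≡ 4 (mod 5)
x = a₁·M₁·y₁ + a₂·M₂·y₂ = 12·5·3 + 2·14·4 = 292
Reduce mod 70: x ≡ 12
Check: 12 mod 14 = 12 ✓, 12 mod 5 = 2 ✓

x ≡ 12 (mod 70)


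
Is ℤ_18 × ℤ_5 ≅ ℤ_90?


Comparing ℤ_18 × ℤ_5 and ℤ_90:
gcd(18,5) = 1, so ℤ_18 × ℤ_5 ≅ ℤ_90 (CRT)

Yes, ℤ_18 × ℤ_5 ≅ ℤ_90


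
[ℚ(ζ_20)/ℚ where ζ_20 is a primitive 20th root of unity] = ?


[ℚ(ζ_n):ℚ] = deg Φ_n(x) = φ(n). Here φ(20) = 8

[ℚ(ζ_20)/ℚ where ζ_20 is a primitive 20th root of unity] = 8


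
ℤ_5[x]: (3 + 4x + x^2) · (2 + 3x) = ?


Expand and collect like terms; reduce coefficients mod 5:
x^0: 3·2 = 6 ≡ 1 (mod 5)
x^1: 3·3 + 4·2 = 17 ≡ 2 (mod 5)
x^2: 4·3 + 1·2 = 14 ≡ 4 (mod 5)
x^3: 1·3 = 3 ≡ 3 (mod 5)
Result: 1 + 2x + 4x^2 + 3x^3

f · g = 1 + 2x + 4x^2 + 3x^3


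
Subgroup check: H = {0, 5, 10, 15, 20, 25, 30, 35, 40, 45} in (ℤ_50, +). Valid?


Subgroup test for H = {0, 5, 10, 15, 20, 25, 30, 35, 40, 45} in (ℤ_50, +):
(1) 0 ∈ H? Yes
(2) Closure: for all a,b ∈ H, (a+b) mod 50 ∈ H? Yes
(3) Inverses: for all a ∈ H, -a mod 50 ∈ H? Yes

Yes, H is a subgroup of ℤ_50


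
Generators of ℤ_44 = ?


g generates ℤ_n iff gcd(g,n) = 1
Prime factors of 44: 2, 11
Generators are g ∈ {1,...,43} not divisible by any of these primes.
Generators: {1, 3, 5, 7, 9, 13, 15, 17, 19, 21, 23, 25, 27, 29, 31, 35, 37, 39, 41, 43}
Number of generators = φ(44) = 20

Generators of ℤ_44 = {1, 3, 5, 7, 9, 13, 15, 17, 19, 21, 23, 25, 27, 29, 31, 35, 37, 39, 41, 43}


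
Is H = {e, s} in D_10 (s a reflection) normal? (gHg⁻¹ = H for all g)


H = {e, s} in D_10 (s a reflection)
r·s·r⁻¹ = sr⁻² ≠ s for n ≥ 3, so {e, s} is not closed under conjugation

No, not a normal subgroup


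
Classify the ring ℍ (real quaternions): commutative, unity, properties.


quaternion multiplication is non-commutative (ij = k ≠ ji = -k); has unity 1; a division ring but not an integral domain since integral domains are commutative by convention
Commutative: No
Integral domain: No
Has unity: Yes

ℍ (real quaternions): Commutative=No, Unity=Yes


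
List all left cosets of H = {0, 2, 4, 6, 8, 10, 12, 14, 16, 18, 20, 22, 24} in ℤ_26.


H = {0, 2, 4, 6, 8, 10, 12, 14, 16, 18, 20, 22, 24}, |H| = 13
Number of cosets = |G|/|H| = 26/13 = 2
0 + H = {0, 2, 4, 6, 8, 10, 12, 14, 16, 18, 20, 22, 24}
1 + H = {1, 3, 5, 7, 9, 11, 13, 15, 17, 19, 21, 23, 25}

Cosets: 0+H={0,2,4,6,8,10,12,14,16,18,20,22,24}; 1+H={1,3,5,7,9,11,13,15,17,19,21,23,25}


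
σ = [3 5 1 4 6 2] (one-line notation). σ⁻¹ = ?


To find σ⁻¹, swap domain and range:
σ(1) = 3 → σ⁻¹(3) = 1
σ(2) = 5 → σ⁻¹(5) = 2
σ(3) = 1 → σ⁻¹(1) = 3
σ(4) = 4 → σ⁻¹(4) = 4
σ(5) = 6 → σ⁻¹(6) = 5
σ(6) = 2 → σ⁻¹(2) = 6

σ⁻¹ = [3 6 1 4 2 5]


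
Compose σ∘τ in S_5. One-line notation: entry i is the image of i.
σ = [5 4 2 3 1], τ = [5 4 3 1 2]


σ∘τ: apply τ first, then σ
1 →τ 5 →σ 1
2 →τ 4 →σ 3
3 →τ 3 →σ 2
4 →τ 1 →σ 5
5 →τ 2 →σ 4

σ∘τ = [1 3 2 5 4]


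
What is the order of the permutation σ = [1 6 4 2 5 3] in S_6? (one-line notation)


Cycle decomposition: (2 6 3 4)
Cycle lengths: 4
Order = lcm(4) = 4

ord(σ) = 4


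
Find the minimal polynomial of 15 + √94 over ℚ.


Let α = 15 + √94. Then α - 15 = √94, so (α - 15)² = 94, giving α² - 30α + 131 = 0. Degree 2 and α ∉ ℚ, so this is the minimal polynomial.

Minimal polynomial: x² - 30x + 131


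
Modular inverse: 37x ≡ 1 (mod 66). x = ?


Use the extended Euclidean algorithm to write 1 = 37·s + 66·t; then s mod 66 is the inverse.
Euclidean algorithm:
  37 = 0·66 + 37
  66 = 1·37 + 29
  37 = 1·29 + 8
  29 = 3·8 + 5
  8 = 1·5 + 3
  5 = 1·3 + 2
  3 = 1·2 + 1
  2 = 2·1 + 0
gcd(37,66) = 1
Back-substitution gives: 37·(25) + 66·(-14) = 1
So 37⁻¹ ≡ 25 ≡ 25 (mod 66)
Check: 37 × 25 = 925 ≡ 1 (mod 66) ✓

37⁻¹ ≡ 25 (mod 66)


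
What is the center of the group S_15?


Z(G) = {g ∈ G | gx = xg for all x ∈ G}
S_n is non-abelian for n ≥ 3; Z(S_15) is trivial

Z(S_15) = {e}


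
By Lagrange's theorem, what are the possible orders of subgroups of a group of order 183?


Lagrange's theorem: |H| divides |G|
|G| = 183
Divisors of 183: 1, 3, 61, 183

Possible subgroup orders: {1, 3, 61, 183}


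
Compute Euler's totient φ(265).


Factor n: 265 = 5 × 53
φ(n) = n · ∏(1 - 1/p) over distinct primes p | n
φ(265) = 265 · (1 - 1/5) · (1 - 1/53) = 208

φ(265) = 208


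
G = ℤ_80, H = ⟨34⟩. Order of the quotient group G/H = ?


|⟨34⟩| = n / gcd(34, 80) = 80 / 2 = 40
H is normal (ℤ_80 is abelian).
|G/H| = |G| / |H| = 80 / 40 = 2

|G/H| = 2


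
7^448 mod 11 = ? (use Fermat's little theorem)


Fermat's little theorem: if p is prime and gcd(a,p)=1, then a^(p-1) ≡ 1 (mod p)
p = 11 is prime, gcd(7,11) = 1
Reduce exponent: 448 mod 10 = 8
So 7^448 ≡ 7^8 (mod 11)
7^8 mod 11 = 9

7^448 ≡ 9 (mod 11)


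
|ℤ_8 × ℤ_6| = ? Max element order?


|ℤ_8 × ℤ_6| = 8 × 6 = 48
Max element order = lcm(8,6) = 24
Cyclic? No (gcd=2)

|ℤ_8×ℤ_6| = 48, max element order = 24


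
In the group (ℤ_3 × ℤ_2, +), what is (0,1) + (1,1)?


Operation: componentwise addition mod (3, 2)
(0,1) + (1,1) = ((a₁+b₁) mod 3, (a₂+b₂) mod 2) with a = (0,1), b = (1,1)

(0,1) + (1,1) = (1,0)


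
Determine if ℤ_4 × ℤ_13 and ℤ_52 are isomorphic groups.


Comparing ℤ_4 × ℤ_13 and ℤ_52:
gcd(4,13) = 1, so ℤ_4 × ℤ_13 ≅ ℤ_52 (CRT)

Yes, ℤ_4 × ℤ_13 ≅ ℤ_52


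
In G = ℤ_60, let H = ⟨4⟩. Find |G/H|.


|⟨4⟩| = n / gcd(4, 60) = 60 / 4 = 15
H is normal (ℤ_60 is abelian).
|G/H| = |G| / |H| = 60 / 15 = 4

|G/H| = 4


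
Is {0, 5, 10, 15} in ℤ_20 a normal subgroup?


H = {0, 5, 10, 15} in ℤ_20
ℤ_20 is abelian; every subgroup of an abelian group is normal

Yes, normal subgroup


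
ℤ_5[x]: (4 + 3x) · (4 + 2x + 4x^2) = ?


Expand and collect like terms; reduce coefficients mod 5:
x^0: 4·4 = 16 ≡ 1 (mod 5)
x^1: 4·2 + 3·4 = 20 ≡ 0 (mod 5)
x^2: 4·4 + 3·2 = 22 ≡ 2 (mod 5)
x^3: 3·4 = 12 ≡ 2 (mod 5)
Result: 1 + 2x^2 + 2x^3

f · g = 1 + 2x^2 + 2x^3


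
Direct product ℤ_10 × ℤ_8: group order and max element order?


|ℤ_10 × ℤ_8| = 10 × 8 = 80
Max element order = lcm(10,8) = 40
Cyclic? No (gcd=2)

|ℤ_10×ℤ_8| = 80, max element order = 40


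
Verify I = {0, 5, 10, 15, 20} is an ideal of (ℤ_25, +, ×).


Check ideal conditions for I = {0, 5, 10, 15, 20} in ℤ_25:
(1) I is an additive subgroup? Yes
(2) For r ∈ ℤ_25 and a ∈ I: r·a ∈ I? Yes

Yes, I is an ideal of ℤ_25


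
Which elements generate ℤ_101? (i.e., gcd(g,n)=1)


g generates ℤ_n iff gcd(g,n) = 1
Prime factors of 101: 101
Generators are g ∈ {1,...,100} not divisible by any of these primes.
Generators: {1, 2, 3, 4, 5, 6, 7, 8, 9, 10, 11, 12, 13, 14, 15, 16, 17, 18, 19, 20, 21, 22, 23, 24, 25, 26, 27, 28, 29, 30, 31, 32, 33, 34, 35, 36, 37, 38, 39, 40, 41, 42, 43, 44, 45, 46, 47, 48, 49, 50, 51, 52, 53, 54, 55, 56, 57, 58, 59, 60, 61, 62, 63, 64, 65, 66, 67, 68, 69, 70, 71, 72, 73, 74, 75, 76, 77, 78, 79, 80, 81, 82, 83, 84, 85, 86, 87, 88, 89, 90, 91, 92, 93, 94, 95, 96, 97, 98, 99, 100}
Number of generators = φ(101) = 100

Generators of ℤ_101 = {1, 2, 3, 4, 5, 6, 7, 8, 9, 10, 11, 12, 13, 14, 15, 16, 17, 18, 19, 20, 21, 22, 23, 24, 25, 26, 27, 28, 29, 30, 31, 32, 33, 34, 35, 36, 37, 38, 39, 40, 41, 42, 43, 44, 45, 46, 47, 48, 49, 50, 51, 52, 53, 54, 55, 56, 57, 58, 59, 60, 61, 62, 63, 64, 65, 66, 67, 68, 69, 70, 71, 72, 73, 74, 75, 76, 77, 78, 79, 80, 81, 82, 83, 84, 85, 86, 87, 88, 89, 90, 91, 92, 93, 94, 95, 96, 97, 98, 99, 100}


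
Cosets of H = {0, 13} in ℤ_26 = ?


H = {0, 13}, |H| = 2
Number of cosets = |G|/|H| = 26/2 = 13
0 + H = {0, 13}
1 + H = {1, 14}
2 + H = {2, 15}
3 + H = {3, 16}
4 + H = {4, 17}
5 + H = {5, 18}
6 + H = {6, 19}
7 + H = {7, 20}
8 + H = {8, 21}
9 + H = {9, 22}
10 + H = {10, 23}
11 + H = {11, 24}
12 + H = {12, 25}

Cosets: 0+H={0,13}; 1+H={1,14}; 2+H={2,15}; 3+H={3,16}; 4+H={4,17}; 5+H={5,18}; 6+H={6,19}; 7+H={7,20}; 8+H={8,21}; 9+H={9,22}; 10+H={10,23}; 11+H={11,24}; 12+H={12,25}


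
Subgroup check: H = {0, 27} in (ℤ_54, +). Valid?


Subgroup test for H = {0, 27} in (ℤ_54, +):
(1) 0 ∈ H? Yes
(2) Closure: for all a,b ∈ H, (a+b) mod 54 ∈ H? Yes
(3) Inverses: for all a ∈ H, -a mod 54 ∈ H? Yes

Yes, H is a subgroup of ℤ_54


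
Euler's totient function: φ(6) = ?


φ(n) = count of k ∈ {1,...,n} with gcd(k,n)=1
Coprimes to 6: {1, 5}
Count: 2

φ(6) = 2


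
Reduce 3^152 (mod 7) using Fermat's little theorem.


Fermat's little theorem: if p is prime and gcd(a,p)=1, then a^(p-1) ≡ 1 (mod p)
p = 7 is prime, gcd(3,7) = 1
Reduce exponent: 152 mod 6 = 2
So 3^152 ≡ 3^2 (mod 7)
3^2 mod 7 = 2

3^152 ≡ 2 (mod 7)


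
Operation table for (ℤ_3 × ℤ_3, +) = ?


Elements: {(0,0), (0,1), (0,2), (1,0), (1,1), (1,2), (2,0), (2,1), (2,2)}
Operation: componentwise addition mod (3, 3)
Entry (a, b) = ((a₁+b₁) mod 3, (a₂+b₂) mod 3)

Cayley table:
      | (0,0) | (0,1) | (0,2) | (1,0) | (1,1) | (1,2) | (2,0) | (2,1) | (2,2)
(0,0) | (0,0) | (0,1) | (0,2) | (1,0) | (1,1) | (1,2) | (2,0) | (2,1) | (2,2)
(0,1) | (0,1) | (0,2) | (0,0) | (1,1) | (1,2) | (1,0) | (2,1) | (2,2) | (2,0)
(0,2) | (0,2) | (0,0) | (0,1) | (1,2) | (1,0) | (1,1) | (2,2) | (2,0) | (2,1)
(1,0) | (1,0) | (1,1) | (1,2) | (2,0) | (2,1) | (2,2) | (0,0) | (0,1) | (0,2)
(1,1) | (1,1) | (1,2) | (1,0) | (2,1) | (2,2) | (2,0) | (0,1) | (0,2) | (0,0)
(1,2) | (1,2) | (1,0) | (1,1) | (2,2) | (2,0) | (2,1) | (0,2) | (0,0) | (0,1)
(2,0) | (2,0) | (2,1) | (2,2) | (0,0) | (0,1) | (0,2) | (1,0) | (1,1) | (1,2)
(2,1) | (2,1) | (2,2) | (2,0) | (0,1) | (0,2) | (0,0) | (1,1) | (1,2) | (1,0)
(2,2) | (2,2) | (2,0) | (2,1) | (0,2) | (0,0) | (0,1) | (1,2) | (1,0) | (1,1)


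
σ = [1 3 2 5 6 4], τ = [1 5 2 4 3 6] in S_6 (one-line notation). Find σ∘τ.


σ∘τ: apply τ first, then σ
1 →τ 1 →σ 1
2 →τ 5 →σ 6
3 →τ 2 →σ 3
4 →τ 4 →σ 5
5 →τ 3 →σ 2
6 →τ 6 →σ 4

σ∘τ = [1 6 3 5 2 4]


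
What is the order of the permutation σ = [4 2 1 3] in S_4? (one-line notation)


Cycle decomposition: (1 4 3)
Cycle lengths: 3
Order = lcm(3) = 3

ord(σ) = 3


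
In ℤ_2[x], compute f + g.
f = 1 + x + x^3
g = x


Add coefficients mod 2:
x^0: 1 + 0 = 1 (mod 2)
x^1: 1 + 1 = 0 (mod 2)
x^2: 0 + 0 = 0 (mod 2)
x^3: 1 + 0 = 1 (mod 2)
Result: 1 + x^3

f + g = 1 + x^3


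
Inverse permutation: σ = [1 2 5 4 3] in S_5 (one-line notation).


To find σ⁻¹, swap domain and range:
σ(1) = 1 → σ⁻¹(1) = 1
σ(2) = 2 → σ⁻¹(2) = 2
σ(3) = 5 → σ⁻¹(5) = 3
σ(4) = 4 → σ⁻¹(4) = 4
σ(5) = 3 → σ⁻¹(3) = 5

σ⁻¹ = [1 2 5 4 3]


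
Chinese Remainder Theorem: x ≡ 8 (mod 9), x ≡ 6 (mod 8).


m₁ = 9, m₂ = 8, gcd = 1, so CRT applies. M = m₁·m₂ = 72
Let M₁ = M/m₁ = 8, M₂ = M/m₂ = 9
Find y₁ ≡ M₁⁻¹ (mod m₁): 8⁻¹ ≡ 8 (mod 9)
Find y₂ ≡ M₂⁻¹ (mod m₂): 9⁻¹ ≡ 1 (mod 8)
x = a₁·M₁·y₁ + a₂·M₂·y₂ = 8·8·8 + 6·9·1 = 566
Reduce mod 72: x ≡ 62
Check: 62 mod 9 = 8 ✓, 62 mod 8 = 6 ✓

x ≡ 62 (mod 72)


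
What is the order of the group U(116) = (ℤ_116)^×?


U(n) is the group of units mod n; |U(n)| = φ(n)
|U(116)| = φ(116) = 56

|U(116) = (ℤ_116)^×| = 56


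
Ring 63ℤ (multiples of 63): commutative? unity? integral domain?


63ℤ is a commutative ring under +,× but has no multiplicative identity (1 ∉ 63ℤ); it has no zero divisors, but without unity it is not an integral domain
Commutative: Yes
Integral domain: No
Has unity: No

63ℤ (multiples of 63): Commutative=Yes, Unity=No


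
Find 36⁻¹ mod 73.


Use the extended Euclidean algorithm to write 1 = 36·s + 73·t; then s mod 73 is the inverse.
Euclidean algorithm:
  36 = 0·73 + 36
  73 = 2·36 + 1
  36 = 36·1 + 0
gcd(36,73) = 1
Back-substitution gives: 36·(-2) + 73·(1) = 1
So 36⁻¹ ≡ -2 ≡ 71 (mod 73)
Check: 36 × 71 = 2556 ≡ 1 (mod 73) ✓

36⁻¹ ≡ 71 (mod 73)


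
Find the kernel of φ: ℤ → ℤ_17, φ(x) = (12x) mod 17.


Kernel = preimage of identity
ker(φ) = {x ∈ ℤ : 12x ≡ 0 (mod 17)}. gcd(12,17) = 1, so 12x ≡ 0 (mod 17) ⟺ x ≡ 0 (mod 17/1 = 17). Hence ker(φ) = 17ℤ

ker(φ) = 17ℤ


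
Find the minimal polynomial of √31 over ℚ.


√31 satisfies x² - 31 = 0, irreducible over ℚ since 31 is squarefree

Minimal polynomial: x² - 31


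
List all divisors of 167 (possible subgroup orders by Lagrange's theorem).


Lagrange's theorem: |H| divides |G|
|G| = 167
Divisors of 167: 1, 167

Possible subgroup orders: {1, 167}


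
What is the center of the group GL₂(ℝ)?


Z(G) = {g ∈ G | gx = xg for all x ∈ G}
Only scalar multiples of the identity commute with all invertible matrices

Z(GL₂(ℝ)) = {aI : a ∈ ℝ, a ≠ 0}


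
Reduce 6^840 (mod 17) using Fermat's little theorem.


Fermat's little theorem: if p is prime and gcd(a,p)=1, then a^(p-1) ≡ 1 (mod p)
p = 17 is prime, gcd(6,17) = 1
Reduce exponent: 840 mod 16 = 8
So 6^840 ≡ 6^8 (mod 17)
6^8 mod 17 = 16

6^840 ≡ 16 (mod 17)


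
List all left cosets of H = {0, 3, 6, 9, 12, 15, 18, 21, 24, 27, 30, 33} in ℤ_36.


H = {0, 3, 6, 9, 12, 15, 18, 21, 24, 27, 30, 33}, |H| = 12
Number of cosets = |G|/|H| = 36/12 = 3
0 + H = {0, 3, 6, 9, 12, 15, 18, 21, 24, 27, 30, 33}
1 + H = {1, 4, 7, 10, 13, 16, 19, 22, 25, 28, 31, 34}
2 + H = {2, 5, 8, 11, 14, 17, 20, 23, 26, 29, 32, 35}

Cosets: 0+H={0,3,6,9,12,15,18,21,24,27,30,33}; 1+H={1,4,7,10,13,16,19,22,25,28,31,34}; 2+H={2,5,8,11,14,17,20,23,26,29,32,35}


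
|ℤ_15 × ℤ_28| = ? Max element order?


|ℤ_15 × ℤ_28| = 15 × 28 = 420
Max element order = lcm(15,28) = 420
Cyclic? Yes (gcd=1)

|ℤ_15×ℤ_28| = 420, max element order = 420


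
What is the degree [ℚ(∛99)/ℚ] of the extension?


∛99 has minimal polynomial x³ - 99 (irreducible over ℚ since 99 is not a perfect cube)

[ℚ(∛99)/ℚ] = 3
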